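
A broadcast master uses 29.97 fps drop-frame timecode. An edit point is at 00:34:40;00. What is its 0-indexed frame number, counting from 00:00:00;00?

62338

Complete 10-minute blocks: 3, each 17982 frames → 53946.
Remaining 4 whole minutes in the current block: 1800 + 3 × 1798 = 7194 frames.
Within the current minute: 40 × 30 + 0 − 2 = 1198 (labels ;00/;01 skipped at this minute). Total = 53946 + 7194 + 1198 = 62338.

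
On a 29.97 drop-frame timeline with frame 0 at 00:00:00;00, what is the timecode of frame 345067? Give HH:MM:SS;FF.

Each 10-minute DF block holds 10 × 60 × 30 − 9 × 2 = 17982 frames. 345067 ÷ 17982 → 19 full blocks, remainder 3409.
Within the partial block the first minute is 1800 frames and each further minute 1798, so 1 further minute boundary passed. Total skipped labels = 18 × 19 + 2 × 1 = 344.
Non-drop label index = 345067 + 344 = 345411; at 30 labels/s that is 03:11:53:21, i.e. DF 03:11:53;21.

03:11:53;21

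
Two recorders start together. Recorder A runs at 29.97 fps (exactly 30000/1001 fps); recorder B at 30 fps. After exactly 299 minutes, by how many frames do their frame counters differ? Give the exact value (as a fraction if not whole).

41400/77 frames

299 min = 17940 s.
A emits 30000/1001 × 17940 = 41400000/77 frames; B emits 30 × 17940 = 538200.
Difference = 41400/77 frames (≈ 537.6623); B is ahead of A.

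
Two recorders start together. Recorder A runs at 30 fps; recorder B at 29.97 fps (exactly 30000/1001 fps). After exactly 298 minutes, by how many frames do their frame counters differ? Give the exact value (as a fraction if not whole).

536400/1001 frames

298 min = 17880 s.
A emits 30 × 17880 = 536400 frames; B emits 30000/1001 × 17880 = 536400000/1001.
Difference = 536400/1001 frames (≈ 535.8641); B is behind A.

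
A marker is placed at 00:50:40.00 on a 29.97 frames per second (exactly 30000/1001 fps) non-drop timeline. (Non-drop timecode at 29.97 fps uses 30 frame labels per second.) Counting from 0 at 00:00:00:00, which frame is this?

Total seconds to the label: (0 × 3600 + 50 × 60 + 40) = 3040.
Frame index = 3040 × 30 + 0 = 91200.

frame 91200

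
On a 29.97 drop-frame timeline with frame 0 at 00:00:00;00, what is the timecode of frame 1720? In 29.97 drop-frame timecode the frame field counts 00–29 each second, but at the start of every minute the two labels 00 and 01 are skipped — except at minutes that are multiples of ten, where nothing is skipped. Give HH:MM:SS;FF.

Ten DF minutes hold 17982 frames, so frame 1720 lies in block 0 (frames 0–17981) with 1720 frames into that block.
The block's first minute is 1800 frames and the rest 1798 each; 1720 frames reaches minute 0, so 0 × 18 + 0 × 2 = 0 labels have been skipped so far.
Adding those back, label number 1720 + 0 = 1720 at 30 labels/s is 57 s + 10 f = 0 h 0 min 57 s frame 10, i.e. 00:00:57;10.

00:00:57;10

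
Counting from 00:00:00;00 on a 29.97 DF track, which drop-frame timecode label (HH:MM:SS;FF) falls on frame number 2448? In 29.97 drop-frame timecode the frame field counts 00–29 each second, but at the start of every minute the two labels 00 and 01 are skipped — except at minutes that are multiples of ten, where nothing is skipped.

00:01:21;20

Each 10-minute DF block holds 10 × 60 × 30 − 9 × 2 = 17982 frames. 2448 ÷ 17982 → 0 full blocks, remainder 2448.
Within the partial block the first minute is 1800 frames and each further minute 1798, so 1 further minute boundary passed. Total skipped labels = 18 × 0 + 2 × 1 = 2.
Non-drop label index = 2448 + 2 = 2450; at 30 labels/s that is 00:01:21:20, i.e. DF 00:01:21;20.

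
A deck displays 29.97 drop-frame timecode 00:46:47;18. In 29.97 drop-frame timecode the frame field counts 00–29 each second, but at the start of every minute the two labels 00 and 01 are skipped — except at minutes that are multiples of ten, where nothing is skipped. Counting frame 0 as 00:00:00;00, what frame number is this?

84144

As if non-drop at 30 labels/s: (0 × 3600 + 46 × 60 + 47) × 30 + 18 = 84228.
Minute boundaries passed: 46; those not divisible by 10: 46 − 4 = 42; dropped labels = 2 × 42 = 84.
Actual frame index = 84228 − 84 = 84144.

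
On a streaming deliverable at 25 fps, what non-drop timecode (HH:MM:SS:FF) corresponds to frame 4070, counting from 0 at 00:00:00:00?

00:02:42:20

4070 ÷ 25 = 162 full seconds, remainder 20 frames.
162 s = 0 h 2 min 42 s.
Timecode: 00:02:42:20.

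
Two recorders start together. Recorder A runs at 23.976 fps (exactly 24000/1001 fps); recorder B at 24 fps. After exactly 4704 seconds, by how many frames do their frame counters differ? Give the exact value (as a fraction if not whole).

16128/143 frames

A emits 24000/1001 × 4704 = 16128000/143 frames; B emits 24 × 4704 = 112896.
Difference = 16128/143 frames (≈ 112.7832); B is ahead of A.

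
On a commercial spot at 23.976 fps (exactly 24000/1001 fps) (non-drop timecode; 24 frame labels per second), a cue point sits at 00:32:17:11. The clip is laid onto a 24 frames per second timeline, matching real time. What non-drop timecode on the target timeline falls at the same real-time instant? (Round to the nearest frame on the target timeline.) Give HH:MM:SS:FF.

00:32:19:09

Source frame index: (0×3600 + 32×60 + 17) × 24 + 11 = 46499.
Real time: 46499 / (24000/1001) = 46545499/24000 s.
Target frame: (46545499/24000) × (24) = 46545499/1000 ≈ 46545.499 → 46545.
At 24 labels/s: frame 46545 → 00:32:19:09.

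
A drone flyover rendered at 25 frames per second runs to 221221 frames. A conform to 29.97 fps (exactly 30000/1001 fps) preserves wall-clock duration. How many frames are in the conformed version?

Target frames = source frames × (target rate / source rate) = 221221 × (30000/1001)/(25) = 221221 × 1200/1001 = 265200.

265200 frames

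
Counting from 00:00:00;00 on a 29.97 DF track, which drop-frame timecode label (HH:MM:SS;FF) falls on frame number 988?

00:00:32;28

Each 10-minute DF block holds 10 × 60 × 30 − 9 × 2 = 17982 frames. 988 ÷ 17982 → 0 full blocks, remainder 988.
Within the partial block the first minute is 1800 frames and each further minute 1798, so 0 further minute boundaries passed. Total skipped labels = 18 × 0 + 2 × 0 = 0.
Non-drop label index = 988 + 0 = 988; at 30 labels/s that is 00:00:32:28, i.e. DF 00:00:32;28.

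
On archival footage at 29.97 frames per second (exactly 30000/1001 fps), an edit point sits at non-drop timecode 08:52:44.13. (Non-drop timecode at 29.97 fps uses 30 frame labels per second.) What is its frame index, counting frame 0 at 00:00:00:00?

958933

Total seconds to the label: (8 × 3600 + 52 × 60 + 44) = 31964.
Frame index = 31964 × 30 + 13 = 958933.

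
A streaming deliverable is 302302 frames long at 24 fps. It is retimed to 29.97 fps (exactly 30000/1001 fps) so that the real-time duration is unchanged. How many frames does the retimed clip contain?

Target frames = source frames × (target rate / source rate) = 302302 × (30000/1001)/(24) = 302302 × 1250/1001 = 377500.

377500 frames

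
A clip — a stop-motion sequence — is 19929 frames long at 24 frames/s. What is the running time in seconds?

Running time = 19929 / (24) = 830.375 s.

830.375 seconds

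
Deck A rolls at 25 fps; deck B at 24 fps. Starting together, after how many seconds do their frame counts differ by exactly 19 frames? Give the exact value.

19 seconds

The gap grows by |24 − 25| = 1 frame per second.
Time for a 19-frame gap: 19 ÷ (1) = 19 s.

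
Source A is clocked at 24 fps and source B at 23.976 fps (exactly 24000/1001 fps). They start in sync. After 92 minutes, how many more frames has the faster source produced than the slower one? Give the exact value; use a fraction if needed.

92 min = 5520 s.
A emits 24 × 5520 = 132480 frames; B emits 24000/1001 × 5520 = 132480000/1001.
Difference = 132480/1001 frames (≈ 132.3477); B is behind A.

132480/1001 frames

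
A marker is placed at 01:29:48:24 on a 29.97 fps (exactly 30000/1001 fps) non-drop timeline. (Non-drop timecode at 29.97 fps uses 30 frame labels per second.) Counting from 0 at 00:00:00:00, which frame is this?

frame 161664

Total seconds to the label: (1 × 3600 + 29 × 60 + 48) = 5388.
Frame index = 5388 × 30 + 24 = 161664.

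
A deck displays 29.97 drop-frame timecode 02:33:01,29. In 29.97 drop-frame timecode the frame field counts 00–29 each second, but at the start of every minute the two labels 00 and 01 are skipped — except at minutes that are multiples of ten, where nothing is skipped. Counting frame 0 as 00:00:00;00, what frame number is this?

As if non-drop at 30 labels/s: (2 × 3600 + 33 × 60 + 1) × 30 + 29 = 275459.
Minute boundaries passed: 153; those not divisible by 10: 153 − 15 = 138; dropped labels = 2 × 138 = 276.
Actual frame index = 275459 − 276 = 275183.

275183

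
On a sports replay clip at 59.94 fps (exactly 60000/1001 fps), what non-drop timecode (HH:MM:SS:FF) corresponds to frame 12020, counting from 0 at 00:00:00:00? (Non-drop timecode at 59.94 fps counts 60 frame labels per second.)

00:03:20:20

12020 ÷ 60 = 200 full seconds, remainder 20 frames.
200 s = 0 h 3 min 20 s.
Timecode: 00:03:20:20.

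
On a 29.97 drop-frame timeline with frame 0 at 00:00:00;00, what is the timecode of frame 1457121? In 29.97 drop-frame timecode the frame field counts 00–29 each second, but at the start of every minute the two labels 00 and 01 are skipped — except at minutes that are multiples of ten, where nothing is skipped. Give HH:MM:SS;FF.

13:30:19;09

Ten DF minutes hold 17982 frames, so frame 1457121 lies in block 81 (frames 1456542–1474523) with 579 frames into that block.
The block's first minute is 1800 frames and the rest 1798 each; 579 frames reaches minute 0, so 81 × 18 + 0 × 2 = 1458 labels have been skipped so far.
Adding those back, label number 1457121 + 1458 = 1458579 at 30 labels/s is 48619 s + 9 f = 13 h 30 min 19 s frame 9, i.e. 13:30:19;09.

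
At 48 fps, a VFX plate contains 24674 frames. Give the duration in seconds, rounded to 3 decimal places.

514.042 seconds

Running time = 24674 × 1/48 = 12337/24 s ≈ 514.042 s.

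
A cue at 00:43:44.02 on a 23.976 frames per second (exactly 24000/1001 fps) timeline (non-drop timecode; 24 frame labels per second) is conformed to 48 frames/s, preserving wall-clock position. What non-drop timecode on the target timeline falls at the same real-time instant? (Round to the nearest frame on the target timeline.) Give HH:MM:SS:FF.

00:43:46:34

Source frame index: (0×3600 + 43×60 + 44) × 24 + 2 = 62978.
Real time: 62978 / (24000/1001) = 31520489/12000 s.
Target frame: (31520489/12000) × (48) = 31520489/250 ≈ 126081.956 → 126082.
At 48 labels/s: frame 126082 → 00:43:46:34.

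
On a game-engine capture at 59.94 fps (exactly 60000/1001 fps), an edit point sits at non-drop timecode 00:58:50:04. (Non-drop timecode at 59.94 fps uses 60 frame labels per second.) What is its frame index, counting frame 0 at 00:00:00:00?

211804

Total seconds to the label: (0 × 3600 + 58 × 60 + 50) = 3530.
Frame index = 3530 × 60 + 4 = 211804.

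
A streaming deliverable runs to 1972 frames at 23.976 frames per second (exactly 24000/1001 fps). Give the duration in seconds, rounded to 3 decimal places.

Running time = 1972 × 1001/24000 = 493493/6000 s ≈ 82.249 s.

82.249 seconds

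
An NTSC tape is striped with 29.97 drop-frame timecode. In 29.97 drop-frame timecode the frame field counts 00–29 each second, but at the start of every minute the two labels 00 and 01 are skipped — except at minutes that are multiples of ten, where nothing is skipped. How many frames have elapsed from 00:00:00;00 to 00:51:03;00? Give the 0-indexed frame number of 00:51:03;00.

Complete 10-minute blocks: 5, each 17982 frames → 89910.
Remaining 1 whole minute in the current block: 1800 + 0 × 1798 = 1800 frames.
Within the current minute: 3 × 30 + 0 − 2 = 88 (labels ;00/;01 skipped at this minute). Total = 89910 + 1800 + 88 = 91798.

91798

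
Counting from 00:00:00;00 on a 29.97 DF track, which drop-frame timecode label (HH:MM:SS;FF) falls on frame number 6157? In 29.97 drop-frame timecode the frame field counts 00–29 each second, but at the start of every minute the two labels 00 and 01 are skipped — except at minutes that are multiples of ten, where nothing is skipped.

00:03:25;13

Each 10-minute DF block holds 10 × 60 × 30 − 9 × 2 = 17982 frames. 6157 ÷ 17982 → 0 full blocks, remainder 6157.
Within the partial block the first minute is 1800 frames and each further minute 1798, so 3 further minute boundaries passed. Total skipped labels = 18 × 0 + 2 × 3 = 6.
Non-drop label index = 6157 + 6 = 6163; at 30 labels/s that is 00:03:25:13, i.e. DF 00:03:25;13.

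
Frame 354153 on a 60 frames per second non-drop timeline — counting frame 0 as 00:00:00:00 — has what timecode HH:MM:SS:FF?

354153 ÷ 60 = 5902 full seconds, remainder 33 frames.
5902 s = 1 h 38 min 22 s.
Timecode: 01:38:22:33.

01:38:22:33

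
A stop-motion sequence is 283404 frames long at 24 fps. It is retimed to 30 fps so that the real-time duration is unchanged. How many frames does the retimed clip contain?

354255 frames

Target frames = source frames × (target rate / source rate) = 283404 × (30)/(24) = 283404 × 5/4 = 354255.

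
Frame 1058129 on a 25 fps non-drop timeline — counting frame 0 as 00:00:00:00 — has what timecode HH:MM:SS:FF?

1058129 ÷ 25 = 42325 full seconds, remainder 4 frames.
42325 s = 11 h 45 min 25 s.
Timecode: 11:45:25:04.

11:45:25:04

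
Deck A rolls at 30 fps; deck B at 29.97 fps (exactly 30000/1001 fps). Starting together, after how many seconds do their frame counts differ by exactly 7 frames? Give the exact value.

The gap grows by |30000/1001 − 30| = 30/1001 frames per second.
Time for a 7-frame gap: 7 ÷ (30/1001) = 7007/30 s.

7007/30 seconds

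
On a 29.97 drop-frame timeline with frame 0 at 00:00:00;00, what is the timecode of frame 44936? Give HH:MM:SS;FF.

Ten DF minutes hold 17982 frames, so frame 44936 lies in block 2 (frames 35964–53945) with 8972 frames into that block.
The block's first minute is 1800 frames and the rest 1798 each; 8972 frames reaches minute 4, so 2 × 18 + 4 × 2 = 44 labels have been skipped so far.
Adding those back, label number 44936 + 44 = 44980 at 30 labels/s is 1499 s + 10 f = 0 h 24 min 59 s frame 10, i.e. 00:24:59;10.

00:24:59;10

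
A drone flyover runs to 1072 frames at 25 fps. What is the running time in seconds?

42.88 seconds

Running time = 1072 / (25) = 42.88 s.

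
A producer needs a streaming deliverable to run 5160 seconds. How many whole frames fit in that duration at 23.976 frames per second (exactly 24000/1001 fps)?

123716 frames

Frames = 5160 × 24000/1001 = 123840000/1001 ≈ 123716.2837.
Complete frames: 123716.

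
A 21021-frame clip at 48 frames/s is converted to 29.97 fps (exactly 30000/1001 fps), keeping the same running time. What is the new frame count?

Target frames = source frames × (target rate / source rate) = 21021 × (30000/1001)/(48) = 21021 × 625/1001 = 13125.

13125 frames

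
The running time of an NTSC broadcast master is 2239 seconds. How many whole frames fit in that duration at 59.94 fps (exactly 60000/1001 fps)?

134205 frames

Frames = 2239 × 60000/1001 = 134340000/1001 ≈ 134205.7942.
Complete frames: 134205.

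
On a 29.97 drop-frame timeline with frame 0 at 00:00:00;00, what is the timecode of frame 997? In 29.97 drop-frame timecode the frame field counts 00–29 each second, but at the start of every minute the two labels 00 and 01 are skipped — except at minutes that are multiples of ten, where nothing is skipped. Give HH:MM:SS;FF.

00:00:33;07

Ten DF minutes hold 17982 frames, so frame 997 lies in block 0 (frames 0–17981) with 997 frames into that block.
The block's first minute is 1800 frames and the rest 1798 each; 997 frames reaches minute 0, so 0 × 18 + 0 × 2 = 0 labels have been skipped so far.
Adding those back, label number 997 + 0 = 997 at 30 labels/s is 33 s + 7 f = 0 h 0 min 33 s frame 7, i.e. 00:00:33;07.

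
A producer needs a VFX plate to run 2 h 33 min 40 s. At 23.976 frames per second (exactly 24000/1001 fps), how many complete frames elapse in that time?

221058 frames

2 h 33 min 40 s = 9220 s.
Frames = 9220 × 24000/1001 = 221280000/1001 ≈ 221058.9411.
Complete frames: 221058.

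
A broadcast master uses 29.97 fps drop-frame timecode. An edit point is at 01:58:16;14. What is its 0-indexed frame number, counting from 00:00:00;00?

212680

As if non-drop at 30 labels/s: (1 × 3600 + 58 × 60 + 16) × 30 + 14 = 212894.
Minute boundaries passed: 118; those not divisible by 10: 118 − 11 = 107; dropped labels = 2 × 107 = 214.
Actual frame index = 212894 − 214 = 212680.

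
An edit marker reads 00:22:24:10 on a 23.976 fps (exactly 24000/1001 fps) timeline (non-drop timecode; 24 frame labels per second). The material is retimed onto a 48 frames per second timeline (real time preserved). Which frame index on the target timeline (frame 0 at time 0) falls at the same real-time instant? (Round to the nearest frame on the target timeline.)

Source frame index: (0×3600 + 22×60 + 24) × 24 + 10 = 32266.
Real time: 32266 / (24000/1001) = 16149133/12000 s.
Target frame: (16149133/12000) × (48) = 16149133/250 ≈ 64596.532 → 64597.

frame 64597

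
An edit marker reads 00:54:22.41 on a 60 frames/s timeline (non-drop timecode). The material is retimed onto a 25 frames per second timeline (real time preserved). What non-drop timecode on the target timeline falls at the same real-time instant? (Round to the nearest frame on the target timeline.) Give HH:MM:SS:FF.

Source frame index: (0×3600 + 54×60 + 22) × 60 + 41 = 195761.
Real time: 195761 / (60) = 195761/60 s.
Target frame: (195761/60) × (25) = 978805/12 ≈ 81567.083 → 81567.
At 25 labels/s: frame 81567 → 00:54:22:17.

00:54:22:17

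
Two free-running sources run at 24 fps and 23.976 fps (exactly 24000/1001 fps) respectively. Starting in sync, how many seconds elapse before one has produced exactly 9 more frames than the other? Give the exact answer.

375.375 seconds

The gap grows by |24000/1001 − 24| = 24/1001 frames per second.
Time for a 9-frame gap: 9 ÷ (24/1001) = 375.375 s.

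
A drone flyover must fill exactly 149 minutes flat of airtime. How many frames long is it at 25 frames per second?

149 min = 8940 s.
Frames = 8940 × 25 = 223500.

223500 frames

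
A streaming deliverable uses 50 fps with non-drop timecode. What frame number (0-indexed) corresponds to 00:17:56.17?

53817

Total seconds to the label: (0 × 3600 + 17 × 60 + 56) = 1076.
Frame index = 1076 × 50 + 17 = 53817.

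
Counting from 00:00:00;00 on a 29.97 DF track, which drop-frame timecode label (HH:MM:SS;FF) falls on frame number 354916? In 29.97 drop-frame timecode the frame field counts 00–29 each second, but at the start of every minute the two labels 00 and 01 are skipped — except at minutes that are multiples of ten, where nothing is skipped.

03:17:22;12

Each 10-minute DF block holds 10 × 60 × 30 − 9 × 2 = 17982 frames. 354916 ÷ 17982 → 19 full blocks, remainder 13258.
Within the partial block the first minute is 1800 frames and each further minute 1798, so 7 further minute boundaries passed. Total skipped labels = 18 × 19 + 2 × 7 = 356.
Non-drop label index = 354916 + 356 = 355272; at 30 labels/s that is 03:17:22:12, i.e. DF 03:17:22;12.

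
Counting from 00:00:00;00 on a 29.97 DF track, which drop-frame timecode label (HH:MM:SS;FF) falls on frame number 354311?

Ten DF minutes hold 17982 frames, so frame 354311 lies in block 19 (frames 341658–359639) with 12653 frames into that block.
The block's first minute is 1800 frames and the rest 1798 each; 12653 frames reaches minute 7, so 19 × 18 + 7 × 2 = 356 labels have been skipped so far.
Adding those back, label number 354311 + 356 = 354667 at 30 labels/s is 11822 s + 7 f = 3 h 17 min 2 s frame 7, i.e. 03:17:02;07.

03:17:02;07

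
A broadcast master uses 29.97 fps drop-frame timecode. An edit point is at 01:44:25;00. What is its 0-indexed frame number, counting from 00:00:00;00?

187762

As if non-drop at 30 labels/s: (1 × 3600 + 44 × 60 + 25) × 30 + 0 = 187950.
Minute boundaries passed: 104; those not divisible by 10: 104 − 10 = 94; dropped labels = 2 × 94 = 188.
Actual frame index = 187950 − 188 = 187762.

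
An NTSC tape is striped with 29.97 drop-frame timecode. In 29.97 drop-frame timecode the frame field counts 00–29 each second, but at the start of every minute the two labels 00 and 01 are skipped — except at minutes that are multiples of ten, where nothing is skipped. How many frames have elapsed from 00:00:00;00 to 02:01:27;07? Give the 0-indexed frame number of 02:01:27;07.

218399

As if non-drop at 30 labels/s: (2 × 3600 + 1 × 60 + 27) × 30 + 7 = 218617.
Minute boundaries passed: 121; those not divisible by 10: 121 − 12 = 109; dropped labels = 2 × 109 = 218.
Actual frame index = 218617 − 218 = 218399.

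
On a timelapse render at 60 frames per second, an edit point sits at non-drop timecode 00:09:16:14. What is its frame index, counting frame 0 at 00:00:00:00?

Total seconds to the label: (0 × 3600 + 9 × 60 + 16) = 556.
Frame index = 556 × 60 + 14 = 33374.

33374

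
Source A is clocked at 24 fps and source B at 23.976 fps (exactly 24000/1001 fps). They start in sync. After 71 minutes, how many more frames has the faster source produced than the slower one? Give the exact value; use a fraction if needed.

71 min = 4260 s.
A emits 24 × 4260 = 102240 frames; B emits 24000/1001 × 4260 = 102240000/1001.
Difference = 102240/1001 frames (≈ 102.1379); B is behind A.

102240/1001 frames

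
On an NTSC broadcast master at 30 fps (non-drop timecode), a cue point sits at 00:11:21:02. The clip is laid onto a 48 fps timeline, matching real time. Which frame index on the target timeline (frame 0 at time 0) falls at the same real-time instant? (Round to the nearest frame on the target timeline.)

Source frame index: (0×3600 + 11×60 + 21) × 30 + 2 = 20432.
Real time: 20432 / (30) = 10216/15 s.
Target frame: (10216/15) × (48) = 163456/5 ≈ 32691.200 → 32691.

frame 32691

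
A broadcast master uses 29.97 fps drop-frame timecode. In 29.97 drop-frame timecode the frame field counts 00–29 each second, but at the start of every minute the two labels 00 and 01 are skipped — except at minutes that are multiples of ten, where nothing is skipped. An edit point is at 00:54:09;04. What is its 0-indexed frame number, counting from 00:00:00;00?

97376

As if non-drop at 30 labels/s: (0 × 3600 + 54 × 60 + 9) × 30 + 4 = 97474.
Minute boundaries passed: 54; those not divisible by 10: 54 − 5 = 49; dropped labels = 2 × 49 = 98.
Actual frame index = 97474 − 98 = 97376.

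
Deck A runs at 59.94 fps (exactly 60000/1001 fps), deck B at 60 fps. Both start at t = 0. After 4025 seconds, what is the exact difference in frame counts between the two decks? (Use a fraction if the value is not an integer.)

34500/143 frames

A emits 60000/1001 × 4025 = 34500000/143 frames; B emits 60 × 4025 = 241500.
Difference = 34500/143 frames (≈ 241.2587); B is ahead of A.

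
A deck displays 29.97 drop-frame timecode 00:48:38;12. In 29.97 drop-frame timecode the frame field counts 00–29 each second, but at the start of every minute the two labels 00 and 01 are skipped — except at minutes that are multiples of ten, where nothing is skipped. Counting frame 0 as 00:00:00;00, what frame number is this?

87464

As if non-drop at 30 labels/s: (0 × 3600 + 48 × 60 + 38) × 30 + 12 = 87552.
Minute boundaries passed: 48; those not divisible by 10: 48 − 4 = 44; dropped labels = 2 × 44 = 88.
Actual frame index = 87552 − 88 = 87464.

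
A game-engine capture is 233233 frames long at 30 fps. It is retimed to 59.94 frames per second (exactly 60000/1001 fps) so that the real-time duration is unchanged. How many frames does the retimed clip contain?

Target frames = source frames × (target rate / source rate) = 233233 × (60000/1001)/(30) = 233233 × 2000/1001 = 466000.

466000 frames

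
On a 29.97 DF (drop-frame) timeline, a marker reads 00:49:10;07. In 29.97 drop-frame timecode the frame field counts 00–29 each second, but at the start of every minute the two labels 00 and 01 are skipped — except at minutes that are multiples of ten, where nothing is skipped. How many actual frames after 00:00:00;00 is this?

As if non-drop at 30 labels/s: (0 × 3600 + 49 × 60 + 10) × 30 + 7 = 88507.
Minute boundaries passed: 49; those not divisible by 10: 49 − 4 = 45; dropped labels = 2 × 45 = 90.
Actual frame index = 88507 − 90 = 88417.

88417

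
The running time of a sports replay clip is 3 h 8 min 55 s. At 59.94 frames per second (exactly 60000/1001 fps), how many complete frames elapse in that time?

679420 frames

3 h 8 min 55 s = 11335 s.
Frames = 11335 × 60000/1001 = 680100000/1001 ≈ 679420.5794.
Complete frames: 679420.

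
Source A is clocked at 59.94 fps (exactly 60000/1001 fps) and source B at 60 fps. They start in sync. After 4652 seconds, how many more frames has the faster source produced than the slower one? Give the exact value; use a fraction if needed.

279120/1001 frames

A emits 60000/1001 × 4652 = 279120000/1001 frames; B emits 60 × 4652 = 279120.
Difference = 279120/1001 frames (≈ 278.8412); B is ahead of A.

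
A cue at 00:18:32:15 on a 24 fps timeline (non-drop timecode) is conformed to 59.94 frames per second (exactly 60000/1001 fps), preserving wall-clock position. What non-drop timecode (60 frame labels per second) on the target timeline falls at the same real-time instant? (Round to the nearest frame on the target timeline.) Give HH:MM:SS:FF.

00:18:31:31

Source frame index: (0×3600 + 18×60 + 32) × 24 + 15 = 26703.
Real time: 26703 / (24) = 8901/8 s.
Target frame: (8901/8) × (60000/1001) = 66757500/1001 ≈ 66690.809 → 66691.
At 60 labels/s: frame 66691 → 00:18:31:31.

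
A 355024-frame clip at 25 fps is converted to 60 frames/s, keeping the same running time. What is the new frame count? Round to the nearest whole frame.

852058 frames

Frames at target rate = 355024 × (60) / (25) = 4260288/5 ≈ 852057.600.
Nearest whole frame: 852058.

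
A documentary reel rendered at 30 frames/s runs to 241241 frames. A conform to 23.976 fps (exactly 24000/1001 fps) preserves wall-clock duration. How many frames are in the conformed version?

192800 frames

Target frames = source frames × (target rate / source rate) = 241241 × (24000/1001)/(30) = 241241 × 800/1001 = 192800.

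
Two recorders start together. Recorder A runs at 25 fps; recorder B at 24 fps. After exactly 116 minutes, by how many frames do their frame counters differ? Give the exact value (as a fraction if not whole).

6960 frames

116 min = 6960 s.
A emits 25 × 6960 = 174000 frames; B emits 24 × 6960 = 167040.
Difference = 6960 frames; B is behind A.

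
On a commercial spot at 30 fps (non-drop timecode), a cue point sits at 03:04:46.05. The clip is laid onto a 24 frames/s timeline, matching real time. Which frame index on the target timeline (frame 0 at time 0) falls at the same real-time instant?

frame 266068

Source frame index: (3×3600 + 4×60 + 46) × 30 + 5 = 332585.
Real time: 332585 / (30) = 66517/6 s.
Target frame: (66517/6) × (24) = 266068.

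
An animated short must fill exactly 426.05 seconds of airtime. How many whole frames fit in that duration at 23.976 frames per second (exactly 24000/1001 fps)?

Frames = 426.05 × 24000/1001 = 10225200/1001 ≈ 10214.9850.
Complete frames: 10214.

10214 frames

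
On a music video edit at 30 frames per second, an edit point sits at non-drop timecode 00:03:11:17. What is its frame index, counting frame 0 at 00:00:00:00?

Total seconds to the label: (0 × 3600 + 3 × 60 + 11) = 191.
Frame index = 191 × 30 + 17 = 5747.

5747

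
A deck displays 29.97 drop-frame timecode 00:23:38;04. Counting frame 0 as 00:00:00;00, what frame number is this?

Complete 10-minute blocks: 2, each 17982 frames → 35964.
Remaining 3 whole minutes in the current block: 1800 + 2 × 1798 = 5396 frames.
Within the current minute: 38 × 30 + 4 − 2 = 1142 (labels ;00/;01 skipped at this minute). Total = 35964 + 5396 + 1142 = 42502.

42502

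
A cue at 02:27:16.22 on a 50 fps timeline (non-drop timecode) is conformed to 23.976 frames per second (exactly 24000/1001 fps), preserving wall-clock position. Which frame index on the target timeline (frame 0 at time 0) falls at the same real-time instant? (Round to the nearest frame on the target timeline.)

Source frame index: (2×3600 + 27×60 + 16) × 50 + 22 = 441822.
Real time: 441822 / (50) = 220911/25 s.
Target frame: (220911/25) × (24000/1001) = 212074560/1001 ≈ 211862.697 → 211863.

frame 211863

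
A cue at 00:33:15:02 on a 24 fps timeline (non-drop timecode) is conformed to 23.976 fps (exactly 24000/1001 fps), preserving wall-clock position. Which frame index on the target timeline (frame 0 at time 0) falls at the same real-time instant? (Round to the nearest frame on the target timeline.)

frame 47834

Source frame index: (0×3600 + 33×60 + 15) × 24 + 2 = 47882.
Real time: 47882 / (24) = 23941/12 s.
Target frame: (23941/12) × (24000/1001) = 47882000/1001 ≈ 47834.166 → 47834.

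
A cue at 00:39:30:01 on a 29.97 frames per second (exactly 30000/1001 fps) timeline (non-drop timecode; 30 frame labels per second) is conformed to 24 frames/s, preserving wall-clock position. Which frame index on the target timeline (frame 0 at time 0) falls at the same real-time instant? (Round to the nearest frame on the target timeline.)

frame 56938

Source frame index: (0×3600 + 39×60 + 30) × 30 + 1 = 71101.
Real time: 71101 / (30000/1001) = 71172101/30000 s.
Target frame: (71172101/30000) × (24) = 71172101/1250 ≈ 56937.681 → 56938.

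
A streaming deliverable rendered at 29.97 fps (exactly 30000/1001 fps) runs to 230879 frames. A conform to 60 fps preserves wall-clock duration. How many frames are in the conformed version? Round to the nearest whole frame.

462220 frames

Frames at target rate = 230879 × (60) / (30000/1001) = 231109879/500 ≈ 462219.758.
Nearest whole frame: 462220.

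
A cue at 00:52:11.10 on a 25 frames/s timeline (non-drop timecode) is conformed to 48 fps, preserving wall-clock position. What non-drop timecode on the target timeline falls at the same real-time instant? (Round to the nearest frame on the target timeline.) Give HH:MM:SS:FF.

Source frame index: (0×3600 + 52×60 + 11) × 25 + 10 = 78285.
Real time: 78285 / (25) = 15657/5 s.
Target frame: (15657/5) × (48) = 751536/5 ≈ 150307.200 → 150307.
At 48 labels/s: frame 150307 → 00:52:11:19.

00:52:11:19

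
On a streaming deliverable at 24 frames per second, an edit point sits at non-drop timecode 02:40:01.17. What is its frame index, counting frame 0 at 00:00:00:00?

frame 230441

Total seconds to the label: (2 × 3600 + 40 × 60 + 1) = 9601.
Frame index = 9601 × 24 + 17 = 230441.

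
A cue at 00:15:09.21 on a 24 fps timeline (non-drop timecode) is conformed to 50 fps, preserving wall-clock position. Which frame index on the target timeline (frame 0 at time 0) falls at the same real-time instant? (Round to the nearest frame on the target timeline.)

frame 45494

Source frame index: (0×3600 + 15×60 + 9) × 24 + 21 = 21837.
Real time: 21837 / (24) = 7279/8 s.
Target frame: (7279/8) × (50) = 181975/4 ≈ 45493.750 → 45494.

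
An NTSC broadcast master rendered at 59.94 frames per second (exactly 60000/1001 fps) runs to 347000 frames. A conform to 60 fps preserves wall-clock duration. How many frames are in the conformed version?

347347 frames

Target frames = source frames × (target rate / source rate) = 347000 × (60)/(60000/1001) = 347000 × 1001/1000 = 347347.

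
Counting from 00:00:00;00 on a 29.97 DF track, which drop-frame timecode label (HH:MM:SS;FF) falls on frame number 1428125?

Each 10-minute DF block holds 10 × 60 × 30 − 9 × 2 = 17982 frames. 1428125 ÷ 17982 → 79 full blocks, remainder 7547.
Within the partial block the first minute is 1800 frames and each further minute 1798, so 4 further minute boundaries passed. Total skipped labels = 18 × 79 + 2 × 4 = 1430.
Non-drop label index = 1428125 + 1430 = 1429555; at 30 labels/s that is 13:14:11:25, i.e. DF 13:14:11;25.

13:14:11;25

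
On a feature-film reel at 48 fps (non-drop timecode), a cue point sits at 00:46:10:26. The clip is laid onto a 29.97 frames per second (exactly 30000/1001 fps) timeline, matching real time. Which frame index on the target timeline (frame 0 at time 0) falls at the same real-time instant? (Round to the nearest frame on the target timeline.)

frame 83033

Source frame index: (0×3600 + 46×60 + 10) × 48 + 26 = 132986.
Real time: 132986 / (48) = 66493/24 s.
Target frame: (66493/24) × (30000/1001) = 11873750/143 ≈ 83033.217 → 83033.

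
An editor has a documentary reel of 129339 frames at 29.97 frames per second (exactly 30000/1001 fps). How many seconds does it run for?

Running time = 129339 / (30000/1001) = 4315.6113 s.

4315.6113 seconds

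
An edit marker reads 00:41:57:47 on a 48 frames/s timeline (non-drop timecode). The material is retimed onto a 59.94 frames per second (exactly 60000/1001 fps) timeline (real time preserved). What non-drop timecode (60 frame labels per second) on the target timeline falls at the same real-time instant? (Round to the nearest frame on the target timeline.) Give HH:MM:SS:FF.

Source frame index: (0×3600 + 41×60 + 57) × 48 + 47 = 120863.
Real time: 120863 / (48) = 120863/48 s.
Target frame: (120863/48) × (60000/1001) = 151078750/1001 ≈ 150927.822 → 150928.
At 60 labels/s: frame 150928 → 00:41:55:28.

00:41:55:28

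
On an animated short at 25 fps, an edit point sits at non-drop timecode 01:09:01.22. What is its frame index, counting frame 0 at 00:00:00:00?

Total seconds to the label: (1 × 3600 + 9 × 60 + 1) = 4141.
Frame index = 4141 × 25 + 22 = 103547.

103547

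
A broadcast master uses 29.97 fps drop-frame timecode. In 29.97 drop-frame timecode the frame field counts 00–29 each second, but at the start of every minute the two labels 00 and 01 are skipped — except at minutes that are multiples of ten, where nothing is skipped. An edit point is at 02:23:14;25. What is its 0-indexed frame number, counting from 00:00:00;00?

257587

Complete 10-minute blocks: 14, each 17982 frames → 251748.
Remaining 3 whole minutes in the current block: 1800 + 2 × 1798 = 5396 frames.
Within the current minute: 14 × 30 + 25 − 2 = 443 (labels ;00/;01 skipped at this minute). Total = 251748 + 5396 + 443 = 257587.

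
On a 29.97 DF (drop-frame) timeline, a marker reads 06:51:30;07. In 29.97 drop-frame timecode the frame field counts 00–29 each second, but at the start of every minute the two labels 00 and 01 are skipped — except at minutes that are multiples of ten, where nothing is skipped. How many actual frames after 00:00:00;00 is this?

Complete 10-minute blocks: 41, each 17982 frames → 737262.
Remaining 1 whole minute in the current block: 1800 + 0 × 1798 = 1800 frames.
Within the current minute: 30 × 30 + 7 − 2 = 905 (labels ;00/;01 skipped at this minute). Total = 737262 + 1800 + 905 = 739967.

739967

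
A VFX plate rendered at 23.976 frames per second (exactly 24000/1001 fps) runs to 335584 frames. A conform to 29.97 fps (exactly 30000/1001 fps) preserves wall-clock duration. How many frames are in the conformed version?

Target frames = source frames × (target rate / source rate) = 335584 × (30000/1001)/(24000/1001) = 335584 × 5/4 = 419480.

419480 frames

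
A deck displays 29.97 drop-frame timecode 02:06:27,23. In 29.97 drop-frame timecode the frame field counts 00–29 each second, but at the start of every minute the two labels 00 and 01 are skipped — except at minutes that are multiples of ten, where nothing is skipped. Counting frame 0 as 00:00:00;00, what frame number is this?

227405

As if non-drop at 30 labels/s: (2 × 3600 + 6 × 60 + 27) × 30 + 23 = 227633.
Minute boundaries passed: 126; those not divisible by 10: 126 − 12 = 114; dropped labels = 2 × 114 = 228.
Actual frame index = 227633 − 228 = 227405.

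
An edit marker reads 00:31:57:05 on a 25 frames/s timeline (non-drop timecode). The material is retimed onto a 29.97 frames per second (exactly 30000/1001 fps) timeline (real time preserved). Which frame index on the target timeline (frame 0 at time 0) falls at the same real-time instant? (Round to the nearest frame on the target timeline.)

frame 57459

Source frame index: (0×3600 + 31×60 + 57) × 25 + 5 = 47930.
Real time: 47930 / (25) = 9586/5 s.
Target frame: (9586/5) × (30000/1001) = 57516000/1001 ≈ 57458.541 → 57459.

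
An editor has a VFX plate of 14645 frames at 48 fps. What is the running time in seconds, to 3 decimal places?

305.104 seconds

Running time = 14645 × 1/48 = 14645/48 s ≈ 305.104 s.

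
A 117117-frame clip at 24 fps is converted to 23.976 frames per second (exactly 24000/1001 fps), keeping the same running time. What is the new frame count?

Target frames = source frames × (target rate / source rate) = 117117 × (24000/1001)/(24) = 117117 × 1000/1001 = 117000.

117000 frames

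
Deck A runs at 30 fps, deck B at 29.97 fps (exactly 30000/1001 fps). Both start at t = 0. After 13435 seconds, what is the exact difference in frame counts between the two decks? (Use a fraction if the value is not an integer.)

A emits 30 × 13435 = 403050 frames; B emits 30000/1001 × 13435 = 403050000/1001.
Difference = 403050/1001 frames (≈ 402.6474); B is behind A.

403050/1001 frames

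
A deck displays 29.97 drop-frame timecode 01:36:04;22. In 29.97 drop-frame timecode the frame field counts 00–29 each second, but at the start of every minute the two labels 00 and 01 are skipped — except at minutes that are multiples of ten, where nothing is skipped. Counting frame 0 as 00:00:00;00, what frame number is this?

172768

As if non-drop at 30 labels/s: (1 × 3600 + 36 × 60 + 4) × 30 + 22 = 172942.
Minute boundaries passed: 96; those not divisible by 10: 96 − 9 = 87; dropped labels = 2 × 87 = 174.
Actual frame index = 172942 − 174 = 172768.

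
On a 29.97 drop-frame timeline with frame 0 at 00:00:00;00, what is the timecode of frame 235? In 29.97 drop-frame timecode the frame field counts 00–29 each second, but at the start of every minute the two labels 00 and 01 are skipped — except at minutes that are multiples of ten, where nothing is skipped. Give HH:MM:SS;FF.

Each 10-minute DF block holds 10 × 60 × 30 − 9 × 2 = 17982 frames. 235 ÷ 17982 → 0 full blocks, remainder 235.
Within the partial block the first minute is 1800 frames and each further minute 1798, so 0 further minute boundaries passed. Total skipped labels = 18 × 0 + 2 × 0 = 0.
Non-drop label index = 235 + 0 = 235; at 30 labels/s that is 00:00:07:25, i.e. DF 00:00:07;25.

00:00:07;25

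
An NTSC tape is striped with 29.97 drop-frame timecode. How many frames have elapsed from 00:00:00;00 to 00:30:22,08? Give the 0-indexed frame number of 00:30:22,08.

54614

Complete 10-minute blocks: 3, each 17982 frames → 53946.
Remaining 0 whole minutes in the current block: 0 frames.
Within the current minute: 22 × 30 + 8 = 668. Total = 53946 + 0 + 668 = 54614.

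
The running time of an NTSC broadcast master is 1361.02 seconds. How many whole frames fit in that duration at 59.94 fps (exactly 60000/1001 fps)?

81579 frames

Frames = 1361.02 × 60000/1001 = 81661200/1001 ≈ 81579.6204.
Complete frames: 81579.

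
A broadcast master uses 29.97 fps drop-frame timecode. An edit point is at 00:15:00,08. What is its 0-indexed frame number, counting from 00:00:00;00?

26980

As if non-drop at 30 labels/s: (0 × 3600 + 15 × 60 + 0) × 30 + 8 = 27008.
Minute boundaries passed: 15; those not divisible by 10: 15 − 1 = 14; dropped labels = 2 × 14 = 28.
Actual frame index = 27008 − 28 = 26980.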